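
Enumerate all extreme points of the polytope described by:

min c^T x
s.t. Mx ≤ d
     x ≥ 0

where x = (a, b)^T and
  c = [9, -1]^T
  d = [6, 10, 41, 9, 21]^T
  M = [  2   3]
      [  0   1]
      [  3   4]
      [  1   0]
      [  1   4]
Each vertex is the intersection of two constraint boundaries that also satisfies all remaining constraints:
  a = 0 and b = 0 → (0, 0)
  2a + 3b = 6 and b = 0 → (3, 0)
  2a + 3b = 6 and a = 0 → (0, 2)

Vertices: (0, 0), (3, 0), (0, 2)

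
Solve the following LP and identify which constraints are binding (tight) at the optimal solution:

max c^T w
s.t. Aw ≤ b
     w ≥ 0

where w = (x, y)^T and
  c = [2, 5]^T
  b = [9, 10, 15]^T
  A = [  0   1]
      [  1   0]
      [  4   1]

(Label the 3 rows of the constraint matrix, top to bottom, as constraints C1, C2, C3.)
Optimal: x = 1.5, y = 9
Slack at optimum:
  C1: slack = 0 (binding)
  C2: slack = 8.5
  C3: slack = 0 (binding)
  x ≥ 0: x = 1.5
  y ≥ 0: y = 9
Binding constraints: C1, C3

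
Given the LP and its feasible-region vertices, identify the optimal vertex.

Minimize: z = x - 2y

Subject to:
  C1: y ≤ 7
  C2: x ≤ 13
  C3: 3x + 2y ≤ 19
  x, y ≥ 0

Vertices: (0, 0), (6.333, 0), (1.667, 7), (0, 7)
Evaluating z = x - 2y at each vertex:
  (0, 0): z = 0
  (6.333, 0): z = 6.333
  (1.667, 7): z = -12.33
  (0, 7): z = -14

The smallest value is z = -14, attained at (0, 7).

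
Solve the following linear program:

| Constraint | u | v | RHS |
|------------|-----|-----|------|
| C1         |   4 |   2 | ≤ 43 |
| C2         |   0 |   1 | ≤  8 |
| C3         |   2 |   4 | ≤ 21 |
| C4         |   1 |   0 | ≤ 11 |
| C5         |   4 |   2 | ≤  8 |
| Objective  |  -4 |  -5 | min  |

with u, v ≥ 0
u = 0, v = 4, z = -20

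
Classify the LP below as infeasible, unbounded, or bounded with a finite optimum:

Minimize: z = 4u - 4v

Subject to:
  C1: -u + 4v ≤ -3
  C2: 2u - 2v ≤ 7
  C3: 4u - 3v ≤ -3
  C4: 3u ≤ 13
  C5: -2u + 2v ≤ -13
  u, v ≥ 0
C2 requires 2u - 2v ≤ 7, while C5 (-2u + 2v ≤ -13) is equivalent to 2u - 2v ≥ 13. Together they would need 13 ≤ 2u - 2v ≤ 7, which is impossible since 13 > 7. No point satisfies all constraints.

The feasible region is empty; the LP is infeasible.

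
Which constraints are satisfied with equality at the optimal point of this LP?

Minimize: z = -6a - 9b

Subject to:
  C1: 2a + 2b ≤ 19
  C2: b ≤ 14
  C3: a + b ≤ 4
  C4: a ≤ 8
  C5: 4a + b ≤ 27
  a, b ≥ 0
Optimal: a = 0, b = 4
Slack at optimum:
  C1: slack = 11
  C2: slack = 10
  C3: slack = 0 (binding)
  C4: slack = 8
  C5: slack = 23
  a ≥ 0: a = 0 (binding)
  b ≥ 0: b = 4
Binding constraints: C3, a ≥ 0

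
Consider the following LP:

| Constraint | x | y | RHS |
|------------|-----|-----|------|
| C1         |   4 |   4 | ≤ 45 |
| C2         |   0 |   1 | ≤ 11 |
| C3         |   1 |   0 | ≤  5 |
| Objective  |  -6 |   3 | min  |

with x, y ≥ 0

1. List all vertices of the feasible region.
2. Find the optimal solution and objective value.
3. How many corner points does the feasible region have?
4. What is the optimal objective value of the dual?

1. (0, 0), (5, 0), (5, 6.25), (0.25, 11), (0, 11)
2. x = 5, y = 0, z = -30
3. 5
4. -30 (by strong duality, equal to the primal optimum)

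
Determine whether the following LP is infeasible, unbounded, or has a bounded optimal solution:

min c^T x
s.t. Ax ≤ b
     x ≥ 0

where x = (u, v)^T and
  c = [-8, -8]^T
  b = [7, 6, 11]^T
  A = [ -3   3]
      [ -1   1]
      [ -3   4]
Feasible point: (0, 0) satisfies every constraint, so the LP is feasible.
Direction d = (1, 0): for each constraint row a, a·d ≤ 0 —
  (-3)(1) + (3)(0) = -3 ≤ 0
  (-1)(1) + (1)(0) = -1 ≤ 0
  (-3)(1) + (4)(0) = -3 ≤ 0
and d ≥ 0, so (0, 0) + t·d stays feasible for every t ≥ 0. Along this ray z = -8u - 8v changes by -8 per unit t, so z → −∞.

The LP is unbounded; z can be made arbitrarily small.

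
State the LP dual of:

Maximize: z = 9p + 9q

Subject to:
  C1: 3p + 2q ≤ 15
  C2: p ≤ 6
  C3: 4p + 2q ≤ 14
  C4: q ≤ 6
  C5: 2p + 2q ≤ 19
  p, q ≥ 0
Minimize: z = 15y1 + 6y2 + 14y3 + 6y4 + 19y5

Subject to:
  C1: -3y1 - y2 - 4y3 - 2y5 ≤ -9
  C2: -2y1 - 2y3 - y4 - 2y5 ≤ -9
  y1, y2, y3, y4, y5 ≥ 0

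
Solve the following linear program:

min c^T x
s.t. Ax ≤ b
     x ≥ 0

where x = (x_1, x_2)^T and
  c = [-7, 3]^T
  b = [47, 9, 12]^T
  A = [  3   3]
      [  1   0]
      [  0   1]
x_1 = 9, x_2 = 0, z = -63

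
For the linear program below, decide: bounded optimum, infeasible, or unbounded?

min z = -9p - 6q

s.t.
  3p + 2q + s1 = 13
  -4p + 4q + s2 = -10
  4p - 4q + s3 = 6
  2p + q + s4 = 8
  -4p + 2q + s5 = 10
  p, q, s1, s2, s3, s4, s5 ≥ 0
The row 4p - 4q + s3 = 6 with s3 ≥ 0 requires 4p - 4q ≤ 6, while the row -4p + 4q + s2 = -10 with s2 ≥ 0 is equivalent to 4p - 4q ≥ 10. Together they would need 10 ≤ 4p - 4q ≤ 6, which is impossible since 10 > 6. No point satisfies all constraints.

Infeasible — the constraint set is empty.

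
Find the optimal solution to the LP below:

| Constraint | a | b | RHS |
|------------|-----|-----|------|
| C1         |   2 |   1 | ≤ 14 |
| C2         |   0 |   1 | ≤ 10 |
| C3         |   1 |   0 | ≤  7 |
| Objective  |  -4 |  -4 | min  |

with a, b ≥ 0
Each vertex is the intersection of two constraint boundaries that also satisfies all remaining constraints:
  a = 0 and b = 0 → (0, 0)
  2a + b = 14 and a = 7 → (7, 0)
  2a + b = 14 and b = 10 → (2, 10)
  b = 10 and a = 0 → (0, 10)

Evaluating z = -4a - 4b at each vertex:
  (0, 0): z = 0
  (7, 0): z = -28
  (2, 10): z = -48
  (0, 10): z = -40

The minimum is at (2, 10) with z = -48.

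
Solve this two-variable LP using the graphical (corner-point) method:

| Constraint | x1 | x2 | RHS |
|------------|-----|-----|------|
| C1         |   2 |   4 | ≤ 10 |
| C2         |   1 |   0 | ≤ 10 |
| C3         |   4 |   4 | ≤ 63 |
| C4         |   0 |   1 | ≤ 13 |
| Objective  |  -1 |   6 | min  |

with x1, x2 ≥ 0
x1 = 5, x2 = 0, z = -5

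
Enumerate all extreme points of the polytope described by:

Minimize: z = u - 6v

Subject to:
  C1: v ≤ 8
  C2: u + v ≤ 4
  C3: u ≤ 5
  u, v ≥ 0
Each vertex is the intersection of two constraint boundaries that also satisfies all remaining constraints:
  u = 0 and v = 0 → (0, 0)
  u + v = 4 and v = 0 → (4, 0)
  u + v = 4 and u = 0 → (0, 4)

Vertices: (0, 0), (4, 0), (0, 4)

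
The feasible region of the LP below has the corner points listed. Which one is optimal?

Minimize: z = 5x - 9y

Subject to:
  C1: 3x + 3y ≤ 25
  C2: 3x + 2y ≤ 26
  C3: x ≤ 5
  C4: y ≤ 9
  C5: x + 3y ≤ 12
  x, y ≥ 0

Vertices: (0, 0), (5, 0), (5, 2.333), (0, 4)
Evaluating z = 5x - 9y at each vertex:
  (0, 0): z = 0
  (5, 0): z = 25
  (5, 2.333): z = 4
  (0, 4): z = -36

The smallest value is z = -36, attained at (0, 4).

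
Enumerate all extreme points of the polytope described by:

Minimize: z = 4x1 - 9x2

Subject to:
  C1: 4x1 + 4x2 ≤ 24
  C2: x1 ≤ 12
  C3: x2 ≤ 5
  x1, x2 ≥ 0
Each vertex is the intersection of two constraint boundaries that also satisfies all remaining constraints:
  x1 = 0 and x2 = 0 → (0, 0)
  4x1 + 4x2 = 24 and x2 = 0 → (6, 0)
  4x1 + 4x2 = 24 and x2 = 5 → (1, 5)
  x2 = 5 and x1 = 0 → (0, 5)

Vertices: (0, 0), (6, 0), (1, 5), (0, 5)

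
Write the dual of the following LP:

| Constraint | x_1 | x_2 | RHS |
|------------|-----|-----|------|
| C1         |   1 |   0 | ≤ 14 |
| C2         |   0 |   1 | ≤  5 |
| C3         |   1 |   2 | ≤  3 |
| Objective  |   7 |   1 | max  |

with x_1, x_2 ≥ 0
Minimize: z = 14y1 + 5y2 + 3y3

Subject to:
  C1: -y1 - y3 ≤ -7
  C2: -y2 - 2y3 ≤ -1
  y1, y2, y3 ≥ 0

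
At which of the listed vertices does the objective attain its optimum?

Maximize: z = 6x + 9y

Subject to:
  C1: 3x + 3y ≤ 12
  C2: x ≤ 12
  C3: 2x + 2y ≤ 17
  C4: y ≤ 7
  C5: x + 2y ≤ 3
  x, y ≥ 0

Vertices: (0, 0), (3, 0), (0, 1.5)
Evaluating z = 6x + 9y at each vertex:
  (0, 0): z = 0
  (3, 0): z = 18
  (0, 1.5): z = 13.5

The largest value is z = 18, attained at (3, 0).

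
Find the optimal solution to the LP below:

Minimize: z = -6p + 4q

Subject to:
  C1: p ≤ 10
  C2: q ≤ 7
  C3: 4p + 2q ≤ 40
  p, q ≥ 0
Each vertex is the intersection of two constraint boundaries that also satisfies all remaining constraints:
  p = 0 and q = 0 → (0, 0)
  p = 10 and 4p + 2q = 40 → (10, 0)
  q = 7 and 4p + 2q = 40 → (6.5, 7)
  q = 7 and p = 0 → (0, 7)

Evaluating z = -6p + 4q at each vertex:
  (0, 0): z = 0
  (10, 0): z = -60
  (6.5, 7): z = -11
  (0, 7): z = 28

The minimum is at (10, 0) with z = -60.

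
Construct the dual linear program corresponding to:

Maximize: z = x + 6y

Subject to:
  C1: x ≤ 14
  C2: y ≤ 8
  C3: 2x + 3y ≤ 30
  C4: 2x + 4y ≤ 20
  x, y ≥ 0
Minimize: z = 14y1 + 8y2 + 30y3 + 20y4

Subject to:
  C1: -y1 - 2y3 - 2y4 ≤ -1
  C2: -y2 - 3y3 - 4y4 ≤ -6
  y1, y2, y3, y4 ≥ 0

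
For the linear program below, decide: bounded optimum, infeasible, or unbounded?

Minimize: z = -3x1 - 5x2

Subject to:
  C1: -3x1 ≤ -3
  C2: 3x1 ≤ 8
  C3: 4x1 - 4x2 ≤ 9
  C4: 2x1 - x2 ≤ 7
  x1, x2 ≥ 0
Feasible point: (1, 0) satisfies every constraint, so the LP is feasible.
Direction d = (0, 1): for each constraint row a, a·d ≤ 0 —
  (-3)(0) + (0)(1) = 0 ≤ 0
  (3)(0) + (0)(1) = 0 ≤ 0
  (4)(0) + (-4)(1) = -4 ≤ 0
  (2)(0) + (-1)(1) = -1 ≤ 0
and d ≥ 0, so (1, 0) + t·d stays feasible for every t ≥ 0. Along this ray z = -3x1 - 5x2 changes by -5 per unit t, so z → −∞.

The LP is unbounded; z can be made arbitrarily small.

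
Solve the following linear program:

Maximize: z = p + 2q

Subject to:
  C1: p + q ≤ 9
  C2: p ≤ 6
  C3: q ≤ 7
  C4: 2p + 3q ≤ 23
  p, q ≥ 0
Each vertex is the intersection of two constraint boundaries that also satisfies all remaining constraints:
  p = 0 and q = 0 → (0, 0)
  p = 6 and q = 0 → (6, 0)
  p + q = 9 and p = 6 → (6, 3)
  p + q = 9 and 2p + 3q = 23 → (4, 5)
  q = 7 and 2p + 3q = 23 → (1, 7)
  q = 7 and p = 0 → (0, 7)

Evaluating z = p + 2q at each vertex:
  (0, 0): z = 0
  (6, 0): z = 6
  (6, 3): z = 12
  (4, 5): z = 14
  (1, 7): z = 15
  (0, 7): z = 14

The maximum is at (1, 7) with z = 15.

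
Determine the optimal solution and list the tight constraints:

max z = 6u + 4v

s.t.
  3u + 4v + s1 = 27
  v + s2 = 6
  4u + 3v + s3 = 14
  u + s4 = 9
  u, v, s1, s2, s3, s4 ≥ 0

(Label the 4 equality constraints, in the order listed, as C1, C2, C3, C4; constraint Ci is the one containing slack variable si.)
Optimal: u = 3.5, v = 0
Slack at optimum:
  C1: slack = 16.5
  C2: slack = 6
  C3: slack = 0 (binding)
  C4: slack = 5.5
  u ≥ 0: u = 3.5
  v ≥ 0: v = 0 (binding)
Binding constraints: C3, v ≥ 0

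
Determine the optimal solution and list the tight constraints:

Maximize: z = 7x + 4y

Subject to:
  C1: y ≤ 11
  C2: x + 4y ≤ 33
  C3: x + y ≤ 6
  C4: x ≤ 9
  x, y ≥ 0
Optimal: x = 6, y = 0
Binding: C3, y ≥ 0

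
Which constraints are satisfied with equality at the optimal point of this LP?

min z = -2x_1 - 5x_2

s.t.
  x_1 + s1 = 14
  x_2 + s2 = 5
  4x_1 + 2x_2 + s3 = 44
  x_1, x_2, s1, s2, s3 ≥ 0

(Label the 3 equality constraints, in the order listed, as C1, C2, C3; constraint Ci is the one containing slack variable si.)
Optimal: x_1 = 8.5, x_2 = 5
Binding: C2, C3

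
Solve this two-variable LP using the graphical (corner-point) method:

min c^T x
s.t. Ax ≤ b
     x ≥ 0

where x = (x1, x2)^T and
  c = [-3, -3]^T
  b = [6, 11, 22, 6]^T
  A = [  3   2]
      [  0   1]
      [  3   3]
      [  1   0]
Each vertex is the intersection of two constraint boundaries that also satisfies all remaining constraints:
  x1 = 0 and x2 = 0 → (0, 0)
  3x1 + 2x2 = 6 and x2 = 0 → (2, 0)
  3x1 + 2x2 = 6 and x1 = 0 → (0, 3)

Evaluating z = -3x1 - 3x2 at each vertex:
  (0, 0): z = 0
  (2, 0): z = -6
  (0, 3): z = -9

The minimum is at (0, 3) with z = -9.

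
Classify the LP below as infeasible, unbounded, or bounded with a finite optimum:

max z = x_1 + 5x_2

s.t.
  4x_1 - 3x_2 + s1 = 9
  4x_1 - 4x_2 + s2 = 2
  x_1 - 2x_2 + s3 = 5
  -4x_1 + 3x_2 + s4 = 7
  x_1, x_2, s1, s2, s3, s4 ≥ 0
Feasible point: (0, 0) satisfies every constraint, so the LP is feasible.
Direction d = (3, 4): for each constraint row a, a·d ≤ 0 —
  (4)(3) + (-3)(4) = 0 ≤ 0
  (4)(3) + (-4)(4) = -4 ≤ 0
  (1)(3) + (-2)(4) = -5 ≤ 0
  (-4)(3) + (3)(4) = 0 ≤ 0
and d ≥ 0, so (0, 0) + t·d stays feasible for every t ≥ 0. Along this ray z = x_1 + 5x_2 changes by 23 per unit t, so z → +∞.

The LP is unbounded; z can be made arbitrarily large.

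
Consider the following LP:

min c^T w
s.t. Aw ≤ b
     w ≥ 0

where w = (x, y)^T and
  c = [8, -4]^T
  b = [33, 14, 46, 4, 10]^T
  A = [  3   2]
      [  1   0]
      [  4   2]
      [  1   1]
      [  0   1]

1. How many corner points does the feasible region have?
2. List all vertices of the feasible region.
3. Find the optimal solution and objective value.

1. 3
2. (0, 0), (4, 0), (0, 4)
3. x = 0, y = 4, z = -16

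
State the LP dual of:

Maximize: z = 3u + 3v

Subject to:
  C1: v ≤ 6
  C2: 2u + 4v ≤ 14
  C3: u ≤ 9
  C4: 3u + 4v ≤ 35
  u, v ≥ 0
Minimize: z = 6y1 + 14y2 + 9y3 + 35y4

Subject to:
  C1: -2y2 - y3 - 3y4 ≤ -3
  C2: -y1 - 4y2 - 4y4 ≤ -3
  y1, y2, y3, y4 ≥ 0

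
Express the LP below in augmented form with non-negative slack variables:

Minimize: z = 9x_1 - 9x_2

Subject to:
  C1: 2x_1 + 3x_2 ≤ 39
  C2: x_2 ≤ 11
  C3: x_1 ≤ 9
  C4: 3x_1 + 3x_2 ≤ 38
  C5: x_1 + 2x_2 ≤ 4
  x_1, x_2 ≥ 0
min z = 9x_1 - 9x_2

s.t.
  2x_1 + 3x_2 + s1 = 39
  x_2 + s2 = 11
  x_1 + s3 = 9
  3x_1 + 3x_2 + s4 = 38
  x_1 + 2x_2 + s5 = 4
  x_1, x_2, s1, s2, s3, s4, s5 ≥ 0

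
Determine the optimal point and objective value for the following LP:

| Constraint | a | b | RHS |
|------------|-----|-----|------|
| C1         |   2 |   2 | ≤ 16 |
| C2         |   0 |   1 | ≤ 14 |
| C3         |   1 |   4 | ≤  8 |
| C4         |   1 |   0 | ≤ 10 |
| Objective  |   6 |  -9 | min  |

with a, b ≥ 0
a = 0, b = 2, z = -18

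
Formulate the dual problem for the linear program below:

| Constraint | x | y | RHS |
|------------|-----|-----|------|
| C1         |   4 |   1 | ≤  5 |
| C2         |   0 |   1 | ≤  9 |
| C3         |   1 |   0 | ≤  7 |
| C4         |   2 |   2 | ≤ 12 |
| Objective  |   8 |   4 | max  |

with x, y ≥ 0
Minimize: z = 5y1 + 9y2 + 7y3 + 12y4

Subject to:
  C1: -4y1 - y3 - 2y4 ≤ -8
  C2: -y1 - y2 - 2y4 ≤ -4
  y1, y2, y3, y4 ≥ 0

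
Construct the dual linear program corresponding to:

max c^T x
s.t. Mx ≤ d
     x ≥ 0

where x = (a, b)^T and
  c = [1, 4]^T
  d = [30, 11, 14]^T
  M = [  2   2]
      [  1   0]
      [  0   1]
Minimize: z = 30y1 + 11y2 + 14y3

Subject to:
  C1: -2y1 - y2 ≤ -1
  C2: -2y1 - y3 ≤ -4
  y1, y2, y3 ≥ 0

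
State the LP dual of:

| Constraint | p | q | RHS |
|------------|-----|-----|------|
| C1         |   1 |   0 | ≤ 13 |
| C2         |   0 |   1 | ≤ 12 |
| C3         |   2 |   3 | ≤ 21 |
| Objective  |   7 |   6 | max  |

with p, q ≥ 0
Minimize: z = 13y1 + 12y2 + 21y3

Subject to:
  C1: -y1 - 2y3 ≤ -7
  C2: -y2 - 3y3 ≤ -6
  y1, y2, y3 ≥ 0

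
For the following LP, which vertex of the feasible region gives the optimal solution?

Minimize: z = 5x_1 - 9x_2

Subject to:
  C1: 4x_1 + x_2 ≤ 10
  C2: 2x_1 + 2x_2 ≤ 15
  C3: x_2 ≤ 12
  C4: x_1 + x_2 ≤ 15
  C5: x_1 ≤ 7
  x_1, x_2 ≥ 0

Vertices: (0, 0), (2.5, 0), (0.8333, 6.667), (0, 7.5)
Evaluating z = 5x_1 - 9x_2 at each vertex:
  (0, 0): z = 0
  (2.5, 0): z = 12.5
  (0.8333, 6.667): z = -55.83
  (0, 7.5): z = -67.5

The smallest value is z = -67.5, attained at (0, 7.5).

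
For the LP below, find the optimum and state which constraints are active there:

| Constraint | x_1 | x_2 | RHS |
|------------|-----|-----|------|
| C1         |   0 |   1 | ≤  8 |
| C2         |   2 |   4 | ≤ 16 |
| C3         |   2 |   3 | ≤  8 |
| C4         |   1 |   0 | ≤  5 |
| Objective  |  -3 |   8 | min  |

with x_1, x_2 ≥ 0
Optimal: x_1 = 4, x_2 = 0
Slack at optimum:
  C1: slack = 8
  C2: slack = 8
  C3: slack = 0 (binding)
  C4: slack = 1
  x_1 ≥ 0: x_1 = 4
  x_2 ≥ 0: x_2 = 0 (binding)
Binding constraints: C3, x_2 ≥ 0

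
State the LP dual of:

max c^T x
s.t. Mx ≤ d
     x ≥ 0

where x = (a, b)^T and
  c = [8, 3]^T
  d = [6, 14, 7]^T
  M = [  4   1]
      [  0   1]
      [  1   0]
Minimize: z = 6y1 + 14y2 + 7y3

Subject to:
  C1: -4y1 - y3 ≤ -8
  C2: -y1 - y2 ≤ -3
  y1, y2, y3 ≥ 0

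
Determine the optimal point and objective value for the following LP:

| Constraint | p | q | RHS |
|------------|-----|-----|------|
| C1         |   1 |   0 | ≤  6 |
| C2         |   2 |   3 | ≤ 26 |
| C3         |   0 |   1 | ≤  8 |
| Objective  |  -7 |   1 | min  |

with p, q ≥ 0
p = 6, q = 0, z = -42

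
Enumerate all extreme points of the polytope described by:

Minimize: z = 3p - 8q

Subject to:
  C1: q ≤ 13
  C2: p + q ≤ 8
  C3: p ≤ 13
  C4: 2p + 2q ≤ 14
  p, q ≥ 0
Each vertex is the intersection of two constraint boundaries that also satisfies all remaining constraints:
  p = 0 and q = 0 → (0, 0)
  2p + 2q = 14 and q = 0 → (7, 0)
  2p + 2q = 14 and p = 0 → (0, 7)

Vertices: (0, 0), (7, 0), (0, 7)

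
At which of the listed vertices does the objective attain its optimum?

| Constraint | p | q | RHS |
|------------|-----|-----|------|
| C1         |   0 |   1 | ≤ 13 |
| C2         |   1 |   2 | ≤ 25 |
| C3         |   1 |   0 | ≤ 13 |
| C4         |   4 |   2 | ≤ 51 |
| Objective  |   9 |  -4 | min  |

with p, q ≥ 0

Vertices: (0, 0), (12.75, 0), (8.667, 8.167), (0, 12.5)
(0, 12.5) with z = -50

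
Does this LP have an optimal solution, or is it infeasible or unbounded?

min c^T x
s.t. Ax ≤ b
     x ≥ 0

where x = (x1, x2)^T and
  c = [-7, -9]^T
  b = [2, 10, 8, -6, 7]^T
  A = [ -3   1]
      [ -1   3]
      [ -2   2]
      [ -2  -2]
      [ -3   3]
Feasible point: (1, 2) satisfies every constraint, so the LP is feasible.
Direction d = (1, 0): for each constraint row a, a·d ≤ 0 —
  (-3)(1) + (1)(0) = -3 ≤ 0
  (-1)(1) + (3)(0) = -1 ≤ 0
  (-2)(1) + (2)(0) = -2 ≤ 0
  (-2)(1) + (-2)(0) = -2 ≤ 0
  (-3)(1) + (3)(0) = -3 ≤ 0
and d ≥ 0, so (1, 2) + t·d stays feasible for every t ≥ 0. Along this ray z = -7x1 - 9x2 changes by -7 per unit t, so z → −∞.

The LP is unbounded; z can be made arbitrarily small.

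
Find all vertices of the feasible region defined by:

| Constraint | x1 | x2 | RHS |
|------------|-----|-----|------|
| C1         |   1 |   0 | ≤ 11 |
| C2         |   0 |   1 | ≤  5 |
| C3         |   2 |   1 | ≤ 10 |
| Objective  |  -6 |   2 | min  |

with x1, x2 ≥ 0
Each vertex is the intersection of two constraint boundaries that also satisfies all remaining constraints:
  x1 = 0 and x2 = 0 → (0, 0)
  2x1 + x2 = 10 and x2 = 0 → (5, 0)
  x2 = 5 and 2x1 + x2 = 10 → (2.5, 5)
  x2 = 5 and x1 = 0 → (0, 5)

Vertices: (0, 0), (5, 0), (2.5, 5), (0, 5)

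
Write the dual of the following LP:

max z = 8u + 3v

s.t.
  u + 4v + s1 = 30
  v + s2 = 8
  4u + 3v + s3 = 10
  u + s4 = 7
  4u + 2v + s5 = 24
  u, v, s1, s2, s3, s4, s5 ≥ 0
Minimize: z = 30y1 + 8y2 + 10y3 + 7y4 + 24y5

Subject to:
  C1: -y1 - 4y3 - y4 - 4y5 ≤ -8
  C2: -4y1 - y2 - 3y3 - 2y5 ≤ -3
  y1, y2, y3, y4, y5 ≥ 0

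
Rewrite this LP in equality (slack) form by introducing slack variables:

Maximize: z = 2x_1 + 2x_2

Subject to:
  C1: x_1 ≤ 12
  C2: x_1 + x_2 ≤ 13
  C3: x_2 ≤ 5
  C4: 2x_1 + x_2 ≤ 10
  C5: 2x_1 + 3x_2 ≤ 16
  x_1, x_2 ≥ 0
max z = 2x_1 + 2x_2

s.t.
  x_1 + s1 = 12
  x_1 + x_2 + s2 = 13
  x_2 + s3 = 5
  2x_1 + x_2 + s4 = 10
  2x_1 + 3x_2 + s5 = 16
  x_1, x_2, s1, s2, s3, s4, s5 ≥ 0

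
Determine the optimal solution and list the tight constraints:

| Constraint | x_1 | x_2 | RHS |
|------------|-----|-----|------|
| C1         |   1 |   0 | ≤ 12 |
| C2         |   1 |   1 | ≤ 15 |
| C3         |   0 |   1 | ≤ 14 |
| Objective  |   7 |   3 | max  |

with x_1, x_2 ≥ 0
Optimal: x_1 = 12, x_2 = 3
Slack at optimum:
  C1: slack = 0 (binding)
  C2: slack = 0 (binding)
  C3: slack = 11
  x_1 ≥ 0: x_1 = 12
  x_2 ≥ 0: x_2 = 3
Binding constraints: C1, C2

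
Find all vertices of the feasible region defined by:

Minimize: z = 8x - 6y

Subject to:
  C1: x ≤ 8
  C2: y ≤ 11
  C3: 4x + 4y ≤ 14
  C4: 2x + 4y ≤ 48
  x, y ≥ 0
Each vertex is the intersection of two constraint boundaries that also satisfies all remaining constraints:
  x = 0 and y = 0 → (0, 0)
  4x + 4y = 14 and y = 0 → (3.5, 0)
  4x + 4y = 14 and x = 0 → (0, 3.5)

Vertices: (0, 0), (3.5, 0), (0, 3.5)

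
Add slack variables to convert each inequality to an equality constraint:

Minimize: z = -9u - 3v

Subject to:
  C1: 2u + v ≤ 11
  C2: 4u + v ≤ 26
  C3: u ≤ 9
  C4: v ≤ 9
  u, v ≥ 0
min z = -9u - 3v

s.t.
  2u + v + s1 = 11
  4u + v + s2 = 26
  u + s3 = 9
  v + s4 = 9
  u, v, s1, s2, s3, s4 ≥ 0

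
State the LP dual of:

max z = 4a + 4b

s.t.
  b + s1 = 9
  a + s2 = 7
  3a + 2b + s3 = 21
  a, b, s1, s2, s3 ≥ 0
Minimize: z = 9y1 + 7y2 + 21y3

Subject to:
  C1: -y2 - 3y3 ≤ -4
  C2: -y1 - 2y3 ≤ -4
  y1, y2, y3 ≥ 0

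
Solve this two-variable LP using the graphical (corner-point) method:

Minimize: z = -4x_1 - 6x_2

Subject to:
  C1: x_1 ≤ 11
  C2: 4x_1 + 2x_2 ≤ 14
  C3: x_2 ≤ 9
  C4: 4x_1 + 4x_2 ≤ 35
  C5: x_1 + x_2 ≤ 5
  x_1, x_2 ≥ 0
Each vertex is the intersection of two constraint boundaries that also satisfies all remaining constraints:
  x_1 = 0 and x_2 = 0 → (0, 0)
  4x_1 + 2x_2 = 14 and x_2 = 0 → (3.5, 0)
  4x_1 + 2x_2 = 14 and x_1 + x_2 = 5 → (2, 3)
  x_1 + x_2 = 5 and x_1 = 0 → (0, 5)

Evaluating z = -4x_1 - 6x_2 at each vertex:
  (0, 0): z = 0
  (3.5, 0): z = -14
  (2, 3): z = -26
  (0, 5): z = -30

The minimum is at (0, 5) with z = -30.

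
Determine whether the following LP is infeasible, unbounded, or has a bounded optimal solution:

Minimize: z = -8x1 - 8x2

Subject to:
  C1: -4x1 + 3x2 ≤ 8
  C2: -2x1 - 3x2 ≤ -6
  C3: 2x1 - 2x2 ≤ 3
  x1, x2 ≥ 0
Feasible point: (0, 2) satisfies every constraint, so the LP is feasible.
Direction d = (1, 1): for each constraint row a, a·d ≤ 0 —
  (-4)(1) + (3)(1) = -1 ≤ 0
  (-2)(1) + (-3)(1) = -5 ≤ 0
  (2)(1) + (-2)(1) = 0 ≤ 0
and d ≥ 0, so (0, 2) + t·d stays feasible for every t ≥ 0. Along this ray z = -8x1 - 8x2 changes by -16 per unit t, so z → −∞.

Unbounded — the objective can decrease without bound over the feasible region.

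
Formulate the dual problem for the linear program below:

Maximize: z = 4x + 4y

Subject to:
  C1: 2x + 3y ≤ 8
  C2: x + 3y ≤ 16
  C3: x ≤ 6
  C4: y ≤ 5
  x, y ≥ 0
Minimize: z = 8y1 + 16y2 + 6y3 + 5y4

Subject to:
  C1: -2y1 - y2 - y3 ≤ -4
  C2: -3y1 - 3y2 - y4 ≤ -4
  y1, y2, y3, y4 ≥ 0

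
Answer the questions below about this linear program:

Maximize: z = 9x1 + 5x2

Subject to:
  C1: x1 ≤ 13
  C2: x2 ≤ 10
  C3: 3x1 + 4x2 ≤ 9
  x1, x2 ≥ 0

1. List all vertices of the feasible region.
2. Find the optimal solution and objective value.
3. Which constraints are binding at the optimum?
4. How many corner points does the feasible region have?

1. (0, 0), (3, 0), (0, 2.25)
2. x1 = 3, x2 = 0, z = 27
3. C3, x2 ≥ 0
4. 3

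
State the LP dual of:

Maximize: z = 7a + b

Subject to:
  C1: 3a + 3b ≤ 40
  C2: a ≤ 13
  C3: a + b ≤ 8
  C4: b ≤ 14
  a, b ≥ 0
Minimize: z = 40y1 + 13y2 + 8y3 + 14y4

Subject to:
  C1: -3y1 - y2 - y3 ≤ -7
  C2: -3y1 - y3 - y4 ≤ -1
  y1, y2, y3, y4 ≥ 0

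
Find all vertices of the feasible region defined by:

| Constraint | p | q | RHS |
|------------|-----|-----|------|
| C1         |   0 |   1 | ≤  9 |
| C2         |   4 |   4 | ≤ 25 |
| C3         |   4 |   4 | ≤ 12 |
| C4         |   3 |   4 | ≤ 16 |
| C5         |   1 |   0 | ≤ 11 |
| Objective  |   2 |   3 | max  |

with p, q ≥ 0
Each vertex is the intersection of two constraint boundaries that also satisfies all remaining constraints:
  p = 0 and q = 0 → (0, 0)
  4p + 4q = 12 and q = 0 → (3, 0)
  4p + 4q = 12 and p = 0 → (0, 3)

Vertices: (0, 0), (3, 0), (0, 3)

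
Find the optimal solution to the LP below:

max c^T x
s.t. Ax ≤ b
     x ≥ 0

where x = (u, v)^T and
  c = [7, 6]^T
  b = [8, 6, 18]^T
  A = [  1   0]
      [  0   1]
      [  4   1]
Each vertex is the intersection of two constraint boundaries that also satisfies all remaining constraints:
  u = 0 and v = 0 → (0, 0)
  4u + v = 18 and v = 0 → (4.5, 0)
  v = 6 and 4u + v = 18 → (3, 6)
  v = 6 and u = 0 → (0, 6)

Evaluating z = 7u + 6v at each vertex:
  (0, 0): z = 0
  (4.5, 0): z = 31.5
  (3, 6): z = 57
  (0, 6): z = 36

The maximum is at (3, 6) with z = 57.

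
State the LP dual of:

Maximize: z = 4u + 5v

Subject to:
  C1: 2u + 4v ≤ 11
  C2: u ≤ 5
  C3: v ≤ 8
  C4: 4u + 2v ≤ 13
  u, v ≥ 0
Minimize: z = 11y1 + 5y2 + 8y3 + 13y4

Subject to:
  C1: -2y1 - y2 - 4y4 ≤ -4
  C2: -4y1 - y3 - 2y4 ≤ -5
  y1, y2, y3, y4 ≥ 0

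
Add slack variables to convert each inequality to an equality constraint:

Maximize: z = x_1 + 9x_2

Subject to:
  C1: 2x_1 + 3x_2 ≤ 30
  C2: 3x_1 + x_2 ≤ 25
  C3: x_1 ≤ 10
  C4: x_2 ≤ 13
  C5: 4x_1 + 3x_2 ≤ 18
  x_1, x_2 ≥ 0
max z = x_1 + 9x_2

s.t.
  2x_1 + 3x_2 + s1 = 30
  3x_1 + x_2 + s2 = 25
  x_1 + s3 = 10
  x_2 + s4 = 13
  4x_1 + 3x_2 + s5 = 18
  x_1, x_2, s1, s2, s3, s4, s5 ≥ 0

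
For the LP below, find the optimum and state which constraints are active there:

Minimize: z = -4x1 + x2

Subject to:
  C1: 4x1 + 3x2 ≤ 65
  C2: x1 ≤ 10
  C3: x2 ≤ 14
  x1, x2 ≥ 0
Optimal: x1 = 10, x2 = 0
Slack at optimum:
  C1: slack = 25
  C2: slack = 0 (binding)
  C3: slack = 14
  x1 ≥ 0: x1 = 10
  x2 ≥ 0: x2 = 0 (binding)
Binding constraints: C2, x2 ≥ 0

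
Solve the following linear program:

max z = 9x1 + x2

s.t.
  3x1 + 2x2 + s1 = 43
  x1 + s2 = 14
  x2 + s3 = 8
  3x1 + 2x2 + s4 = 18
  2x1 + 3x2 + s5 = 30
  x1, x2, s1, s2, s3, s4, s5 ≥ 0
Each vertex is the intersection of two constraint boundaries that also satisfies all remaining constraints:
  x1 = 0 and x2 = 0 → (0, 0)
  3x1 + 2x2 = 18 and x2 = 0 → (6, 0)
  x2 = 8 and 3x1 + 2x2 = 18 → (0.6667, 8)
  x2 = 8 and x1 = 0 → (0, 8)

Evaluating z = 9x1 + x2 at each vertex:
  (0, 0): z = 0
  (6, 0): z = 54
  (0.6667, 8): z = 14
  (0, 8): z = 8

The maximum is at (6, 0) with z = 54.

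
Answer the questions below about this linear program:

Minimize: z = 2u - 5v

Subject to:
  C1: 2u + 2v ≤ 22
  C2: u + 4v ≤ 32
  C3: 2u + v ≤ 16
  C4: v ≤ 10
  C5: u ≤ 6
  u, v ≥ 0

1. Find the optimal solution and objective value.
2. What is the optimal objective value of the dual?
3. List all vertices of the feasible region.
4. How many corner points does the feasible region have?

1. u = 0, v = 8, z = -40
2. -40 (by strong duality, equal to the primal optimum)
3. (0, 0), (6, 0), (6, 4), (5, 6), (4, 7), (0, 8)
4. 6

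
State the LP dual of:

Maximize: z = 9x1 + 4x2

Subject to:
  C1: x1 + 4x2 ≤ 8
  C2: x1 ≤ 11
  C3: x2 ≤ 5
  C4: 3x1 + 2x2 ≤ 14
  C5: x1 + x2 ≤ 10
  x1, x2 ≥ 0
Minimize: z = 8y1 + 11y2 + 5y3 + 14y4 + 10y5

Subject to:
  C1: -y1 - y2 - 3y4 - y5 ≤ -9
  C2: -4y1 - y3 - 2y4 - y5 ≤ -4
  y1, y2, y3, y4, y5 ≥ 0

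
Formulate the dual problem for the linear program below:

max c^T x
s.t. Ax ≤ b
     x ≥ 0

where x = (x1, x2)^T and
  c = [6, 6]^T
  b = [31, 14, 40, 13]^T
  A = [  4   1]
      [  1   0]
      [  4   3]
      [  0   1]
Minimize: z = 31y1 + 14y2 + 40y3 + 13y4

Subject to:
  C1: -4y1 - y2 - 4y3 ≤ -6
  C2: -y1 - 3y3 - y4 ≤ -6
  y1, y2, y3, y4 ≥ 0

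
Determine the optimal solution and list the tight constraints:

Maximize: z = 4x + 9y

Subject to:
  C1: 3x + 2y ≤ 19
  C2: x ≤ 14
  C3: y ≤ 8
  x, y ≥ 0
Optimal: x = 1, y = 8
Slack at optimum:
  C1: slack = 0 (binding)
  C2: slack = 13
  C3: slack = 0 (binding)
  x ≥ 0: x = 1
  y ≥ 0: y = 8
Binding constraints: C1, C3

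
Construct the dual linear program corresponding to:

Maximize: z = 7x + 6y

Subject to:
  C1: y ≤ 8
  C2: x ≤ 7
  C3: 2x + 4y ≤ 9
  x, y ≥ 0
Minimize: z = 8y1 + 7y2 + 9y3

Subject to:
  C1: -y2 - 2y3 ≤ -7
  C2: -y1 - 4y3 ≤ -6
  y1, y2, y3 ≥ 0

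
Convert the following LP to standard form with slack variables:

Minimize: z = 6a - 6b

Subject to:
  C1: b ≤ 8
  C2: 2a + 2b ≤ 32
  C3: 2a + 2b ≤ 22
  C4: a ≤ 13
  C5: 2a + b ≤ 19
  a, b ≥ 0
min z = 6a - 6b

s.t.
  b + s1 = 8
  2a + 2b + s2 = 32
  2a + 2b + s3 = 22
  a + s4 = 13
  2a + b + s5 = 19
  a, b, s1, s2, s3, s4, s5 ≥ 0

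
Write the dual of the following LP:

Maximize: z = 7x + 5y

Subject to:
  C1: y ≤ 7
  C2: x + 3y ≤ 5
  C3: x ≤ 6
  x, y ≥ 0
Minimize: z = 7y1 + 5y2 + 6y3

Subject to:
  C1: -y2 - y3 ≤ -7
  C2: -y1 - 3y2 ≤ -5
  y1, y2, y3 ≥ 0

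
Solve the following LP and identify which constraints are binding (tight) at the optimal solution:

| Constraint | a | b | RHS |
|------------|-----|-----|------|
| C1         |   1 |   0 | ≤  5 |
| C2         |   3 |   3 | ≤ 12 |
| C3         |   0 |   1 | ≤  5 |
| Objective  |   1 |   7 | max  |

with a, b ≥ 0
Optimal: a = 0, b = 4
Slack at optimum:
  C1: slack = 5
  C2: slack = 0 (binding)
  C3: slack = 1
  a ≥ 0: a = 0 (binding)
  b ≥ 0: b = 4
Binding constraints: C2, a ≥ 0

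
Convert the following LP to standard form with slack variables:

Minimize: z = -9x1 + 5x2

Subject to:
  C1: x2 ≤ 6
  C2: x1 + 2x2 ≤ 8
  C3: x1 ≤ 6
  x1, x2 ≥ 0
min z = -9x1 + 5x2

s.t.
  x2 + s1 = 6
  x1 + 2x2 + s2 = 8
  x1 + s3 = 6
  x1, x2, s1, s2, s3 ≥ 0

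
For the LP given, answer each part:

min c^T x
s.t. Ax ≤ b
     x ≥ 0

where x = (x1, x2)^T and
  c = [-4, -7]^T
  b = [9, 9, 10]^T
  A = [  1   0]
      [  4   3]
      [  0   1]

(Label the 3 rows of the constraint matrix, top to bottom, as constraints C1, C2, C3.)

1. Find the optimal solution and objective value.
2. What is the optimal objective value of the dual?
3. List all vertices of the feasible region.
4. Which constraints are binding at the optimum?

1. x1 = 0, x2 = 3, z = -21
2. -21 (by strong duality, equal to the primal optimum)
3. (0, 0), (2.25, 0), (0, 3)
4. C2, x1 ≥ 0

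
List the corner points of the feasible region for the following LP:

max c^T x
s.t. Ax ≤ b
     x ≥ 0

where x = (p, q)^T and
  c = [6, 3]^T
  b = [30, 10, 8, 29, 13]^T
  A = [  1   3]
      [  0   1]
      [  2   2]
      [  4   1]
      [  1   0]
Each vertex is the intersection of two constraint boundaries that also satisfies all remaining constraints:
  p = 0 and q = 0 → (0, 0)
  2p + 2q = 8 and q = 0 → (4, 0)
  2p + 2q = 8 and p = 0 → (0, 4)

Vertices: (0, 0), (4, 0), (0, 4)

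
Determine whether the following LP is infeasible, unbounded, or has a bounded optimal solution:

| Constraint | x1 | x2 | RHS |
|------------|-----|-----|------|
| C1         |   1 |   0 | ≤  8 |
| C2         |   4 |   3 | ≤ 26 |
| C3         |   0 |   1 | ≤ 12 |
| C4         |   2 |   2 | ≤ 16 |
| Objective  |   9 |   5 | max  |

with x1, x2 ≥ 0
The point (6.5, 0) satisfies every constraint, so the LP is feasible; the constraints give x1 ≤ 8 and x2 ≤ 12, which with x1, x2 ≥ 0 keep the feasible region inside a bounded box. A feasible, bounded LP attains a finite optimum at a vertex.

Bounded optimum: z* = 58.5 at (6.5, 0).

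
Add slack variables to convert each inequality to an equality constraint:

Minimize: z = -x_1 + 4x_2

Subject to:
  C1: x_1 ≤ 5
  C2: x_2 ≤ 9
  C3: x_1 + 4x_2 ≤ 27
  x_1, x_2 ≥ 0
min z = -x_1 + 4x_2

s.t.
  x_1 + s1 = 5
  x_2 + s2 = 9
  x_1 + 4x_2 + s3 = 27
  x_1, x_2, s1, s2, s3 ≥ 0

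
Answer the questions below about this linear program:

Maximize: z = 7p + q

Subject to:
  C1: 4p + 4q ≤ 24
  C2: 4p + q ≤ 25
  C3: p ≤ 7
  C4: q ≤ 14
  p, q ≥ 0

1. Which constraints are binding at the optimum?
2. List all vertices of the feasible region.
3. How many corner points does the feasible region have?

1. C1, q ≥ 0
2. (0, 0), (6, 0), (0, 6)
3. 3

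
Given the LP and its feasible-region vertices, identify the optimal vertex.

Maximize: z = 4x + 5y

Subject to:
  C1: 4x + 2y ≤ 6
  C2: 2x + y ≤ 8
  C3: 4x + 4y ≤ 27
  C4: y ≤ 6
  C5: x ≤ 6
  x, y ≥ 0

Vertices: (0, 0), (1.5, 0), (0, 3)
Evaluating z = 4x + 5y at each vertex:
  (0, 0): z = 0
  (1.5, 0): z = 6
  (0, 3): z = 15

The largest value is z = 15, attained at (0, 3).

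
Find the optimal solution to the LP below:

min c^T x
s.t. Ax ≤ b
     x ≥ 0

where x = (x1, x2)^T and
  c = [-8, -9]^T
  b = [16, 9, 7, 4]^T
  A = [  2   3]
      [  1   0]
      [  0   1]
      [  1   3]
Each vertex is the intersection of two constraint boundaries that also satisfies all remaining constraints:
  x1 = 0 and x2 = 0 → (0, 0)
  x1 + 3x2 = 4 and x2 = 0 → (4, 0)
  x1 + 3x2 = 4 and x1 = 0 → (0, 1.333)

Evaluating z = -8x1 - 9x2 at each vertex:
  (0, 0): z = 0
  (4, 0): z = -32
  (0, 1.333): z = -12

The minimum is at (4, 0) with z = -32.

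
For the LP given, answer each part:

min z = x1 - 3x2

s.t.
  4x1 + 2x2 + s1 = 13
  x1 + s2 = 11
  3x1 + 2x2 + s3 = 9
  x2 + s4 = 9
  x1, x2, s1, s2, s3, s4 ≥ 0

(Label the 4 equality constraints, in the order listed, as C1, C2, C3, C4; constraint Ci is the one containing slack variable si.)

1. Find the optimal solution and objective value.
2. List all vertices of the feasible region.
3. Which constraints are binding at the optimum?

1. x1 = 0, x2 = 4.5, z = -13.5
2. (0, 0), (3, 0), (0, 4.5)
3. C3, x1 ≥ 0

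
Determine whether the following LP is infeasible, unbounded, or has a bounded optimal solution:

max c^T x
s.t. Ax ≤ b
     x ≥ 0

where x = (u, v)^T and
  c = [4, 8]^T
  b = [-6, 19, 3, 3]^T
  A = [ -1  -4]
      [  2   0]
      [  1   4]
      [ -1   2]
One constraint requires u + 4v ≤ 3, while the constraint -u - 4v ≤ -6 is equivalent to u + 4v ≥ 6. Together they would need 6 ≤ u + 4v ≤ 3, which is impossible since 6 > 3. No point satisfies all constraints.

Infeasible: no point satisfies all constraints simultaneously.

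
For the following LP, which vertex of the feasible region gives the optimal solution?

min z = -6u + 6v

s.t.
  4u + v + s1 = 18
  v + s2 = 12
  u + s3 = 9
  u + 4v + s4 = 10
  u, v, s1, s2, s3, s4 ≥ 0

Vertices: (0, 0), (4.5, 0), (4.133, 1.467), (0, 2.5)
(4.5, 0) with z = -27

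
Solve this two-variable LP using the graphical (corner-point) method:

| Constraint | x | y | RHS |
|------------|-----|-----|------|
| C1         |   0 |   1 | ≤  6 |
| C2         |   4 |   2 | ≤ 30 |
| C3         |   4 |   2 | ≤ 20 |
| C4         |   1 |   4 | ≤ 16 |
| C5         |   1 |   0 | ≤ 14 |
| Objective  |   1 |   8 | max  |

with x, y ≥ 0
x = 0, y = 4, z = 32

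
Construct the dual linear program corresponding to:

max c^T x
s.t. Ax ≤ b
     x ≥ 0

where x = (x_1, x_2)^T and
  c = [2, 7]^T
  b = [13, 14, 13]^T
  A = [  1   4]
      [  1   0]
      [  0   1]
Minimize: z = 13y1 + 14y2 + 13y3

Subject to:
  C1: -y1 - y2 ≤ -2
  C2: -4y1 - y3 ≤ -7
  y1, y2, y3 ≥ 0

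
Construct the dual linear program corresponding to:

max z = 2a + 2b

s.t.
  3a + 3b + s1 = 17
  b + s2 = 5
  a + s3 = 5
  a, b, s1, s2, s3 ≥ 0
Minimize: z = 17y1 + 5y2 + 5y3

Subject to:
  C1: -3y1 - y3 ≤ -2
  C2: -3y1 - y2 ≤ -2
  y1, y2, y3 ≥ 0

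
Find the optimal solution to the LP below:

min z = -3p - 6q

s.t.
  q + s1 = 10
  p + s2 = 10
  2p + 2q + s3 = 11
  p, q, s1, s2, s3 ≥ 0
p = 0, q = 5.5, z = -33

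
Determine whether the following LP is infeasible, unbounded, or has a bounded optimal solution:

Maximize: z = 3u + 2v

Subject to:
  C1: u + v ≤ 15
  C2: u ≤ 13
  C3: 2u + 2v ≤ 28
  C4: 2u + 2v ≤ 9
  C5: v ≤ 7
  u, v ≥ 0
The point (4.5, 0) satisfies every constraint, so the LP is feasible; the constraints give u ≤ 13 and v ≤ 7, which with u, v ≥ 0 keep the feasible region inside a bounded box. A feasible, bounded LP attains a finite optimum at a vertex.

Evaluating z = 3u + 2v at each vertex:
  (0, 0): z = 0
  (4.5, 0): z = 13.5
  (0, 4.5): z = 9

Bounded optimum: z* = 13.5 at (4.5, 0).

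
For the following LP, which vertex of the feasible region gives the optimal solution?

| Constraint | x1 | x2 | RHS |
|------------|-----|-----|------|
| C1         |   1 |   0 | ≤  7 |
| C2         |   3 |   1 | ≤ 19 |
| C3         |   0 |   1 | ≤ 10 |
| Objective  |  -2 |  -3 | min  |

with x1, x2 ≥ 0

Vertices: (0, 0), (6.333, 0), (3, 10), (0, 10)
Evaluating z = -2x1 - 3x2 at each vertex:
  (0, 0): z = 0
  (6.333, 0): z = -12.67
  (3, 10): z = -36
  (0, 10): z = -30

The smallest value is z = -36, attained at (3, 10).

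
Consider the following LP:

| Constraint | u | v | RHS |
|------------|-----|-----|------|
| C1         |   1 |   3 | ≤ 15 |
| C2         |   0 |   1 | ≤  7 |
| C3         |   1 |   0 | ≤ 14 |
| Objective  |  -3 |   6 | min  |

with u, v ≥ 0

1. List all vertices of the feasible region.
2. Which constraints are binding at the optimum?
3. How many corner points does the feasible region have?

1. (0, 0), (14, 0), (14, 0.3333), (0, 5)
2. C3, v ≥ 0
3. 4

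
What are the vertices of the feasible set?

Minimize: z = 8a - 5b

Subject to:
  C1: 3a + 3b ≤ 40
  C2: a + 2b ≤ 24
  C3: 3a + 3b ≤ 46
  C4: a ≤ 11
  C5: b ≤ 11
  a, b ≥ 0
Each vertex is the intersection of two constraint boundaries that also satisfies all remaining constraints:
  a = 0 and b = 0 → (0, 0)
  a = 11 and b = 0 → (11, 0)
  3a + 3b = 40 and a = 11 → (11, 2.333)
  3a + 3b = 40 and a + 2b = 24 → (2.667, 10.67)
  a + 2b = 24 and b = 11 → (2, 11)
  b = 11 and a = 0 → (0, 11)

Vertices: (0, 0), (11, 0), (11, 2.333), (2.667, 10.67), (2, 11), (0, 11)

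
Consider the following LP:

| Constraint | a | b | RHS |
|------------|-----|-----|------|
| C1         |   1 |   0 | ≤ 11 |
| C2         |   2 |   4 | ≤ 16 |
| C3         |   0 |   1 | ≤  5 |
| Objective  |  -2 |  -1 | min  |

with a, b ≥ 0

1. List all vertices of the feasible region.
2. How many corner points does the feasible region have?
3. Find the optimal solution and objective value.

1. (0, 0), (8, 0), (0, 4)
2. 3
3. a = 8, b = 0, z = -16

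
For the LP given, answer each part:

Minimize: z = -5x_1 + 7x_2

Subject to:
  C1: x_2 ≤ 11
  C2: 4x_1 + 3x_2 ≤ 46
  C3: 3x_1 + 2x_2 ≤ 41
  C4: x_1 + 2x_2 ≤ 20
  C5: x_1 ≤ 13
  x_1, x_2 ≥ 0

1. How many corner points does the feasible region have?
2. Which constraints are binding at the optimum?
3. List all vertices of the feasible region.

1. 4
2. C2, x_2 ≥ 0
3. (0, 0), (11.5, 0), (6.4, 6.8), (0, 10)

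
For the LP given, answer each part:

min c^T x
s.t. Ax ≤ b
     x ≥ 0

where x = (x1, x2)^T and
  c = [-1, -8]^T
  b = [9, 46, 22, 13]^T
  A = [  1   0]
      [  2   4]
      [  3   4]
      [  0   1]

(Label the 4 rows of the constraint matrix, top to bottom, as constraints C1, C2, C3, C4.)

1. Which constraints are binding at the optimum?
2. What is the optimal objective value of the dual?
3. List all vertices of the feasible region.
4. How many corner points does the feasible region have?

1. C3, x1 ≥ 0
2. -44 (by strong duality, equal to the primal optimum)
3. (0, 0), (7.333, 0), (0, 5.5)
4. 3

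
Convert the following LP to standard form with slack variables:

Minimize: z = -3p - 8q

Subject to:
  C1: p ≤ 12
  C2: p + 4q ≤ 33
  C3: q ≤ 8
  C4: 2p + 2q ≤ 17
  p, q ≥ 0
min z = -3p - 8q

s.t.
  p + s1 = 12
  p + 4q + s2 = 33
  q + s3 = 8
  2p + 2q + s4 = 17
  p, q, s1, s2, s3, s4 ≥ 0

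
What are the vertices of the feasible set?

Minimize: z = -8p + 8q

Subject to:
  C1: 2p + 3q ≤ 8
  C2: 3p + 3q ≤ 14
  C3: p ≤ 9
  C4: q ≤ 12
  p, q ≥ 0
Each vertex is the intersection of two constraint boundaries that also satisfies all remaining constraints:
  p = 0 and q = 0 → (0, 0)
  2p + 3q = 8 and q = 0 → (4, 0)
  2p + 3q = 8 and p = 0 → (0, 2.667)

Vertices: (0, 0), (4, 0), (0, 2.667)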